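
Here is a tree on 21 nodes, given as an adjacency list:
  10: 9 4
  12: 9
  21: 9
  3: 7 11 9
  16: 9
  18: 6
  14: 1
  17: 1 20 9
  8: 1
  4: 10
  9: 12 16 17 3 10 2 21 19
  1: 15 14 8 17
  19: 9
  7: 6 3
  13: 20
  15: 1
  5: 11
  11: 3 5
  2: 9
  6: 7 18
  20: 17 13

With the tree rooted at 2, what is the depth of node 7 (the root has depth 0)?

3

Climbing from 7 to the root: 7–3–9–2. That's 3 steps.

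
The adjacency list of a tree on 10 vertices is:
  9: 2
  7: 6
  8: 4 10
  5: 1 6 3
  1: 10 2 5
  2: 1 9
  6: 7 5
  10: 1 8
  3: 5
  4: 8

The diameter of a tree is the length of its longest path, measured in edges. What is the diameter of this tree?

A longest path is 7-6-5-1-10-8-4, with 6 edges.

6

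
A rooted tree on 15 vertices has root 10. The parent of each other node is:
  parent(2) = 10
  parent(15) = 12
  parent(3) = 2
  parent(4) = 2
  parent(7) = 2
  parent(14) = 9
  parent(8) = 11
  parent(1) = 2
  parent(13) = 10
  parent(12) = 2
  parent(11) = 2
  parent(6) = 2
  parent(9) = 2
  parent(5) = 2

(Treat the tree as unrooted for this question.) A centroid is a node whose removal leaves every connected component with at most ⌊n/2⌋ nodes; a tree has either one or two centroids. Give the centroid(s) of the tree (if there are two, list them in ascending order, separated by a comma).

If 2 is removed the pieces have sizes 2, 2, 2, 2, 1, 1, 1, 1, 1, 1, all ≤ ⌊15/2⌋ = 7.
Every other node leaves some component of size > 7, so the centroid is unique.

2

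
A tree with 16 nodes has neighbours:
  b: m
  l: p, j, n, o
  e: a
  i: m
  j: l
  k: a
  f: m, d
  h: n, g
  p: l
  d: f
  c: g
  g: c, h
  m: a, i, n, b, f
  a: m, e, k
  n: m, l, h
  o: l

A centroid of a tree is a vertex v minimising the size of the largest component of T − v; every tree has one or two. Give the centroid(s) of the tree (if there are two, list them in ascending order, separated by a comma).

m, n

If m is removed the pieces have sizes 8, 3, 2, 1, 1, all ≤ ⌊16/2⌋ = 8.
Its neighbour n also leaves a largest component of size 8, so both are centroids.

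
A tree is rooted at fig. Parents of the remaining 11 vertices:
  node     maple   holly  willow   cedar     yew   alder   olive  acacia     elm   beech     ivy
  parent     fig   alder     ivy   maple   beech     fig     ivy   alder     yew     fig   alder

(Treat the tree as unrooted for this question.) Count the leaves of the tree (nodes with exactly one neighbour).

Degree-1 nodes: acacia, cedar, elm, holly, olive, willow — 6 of them.

6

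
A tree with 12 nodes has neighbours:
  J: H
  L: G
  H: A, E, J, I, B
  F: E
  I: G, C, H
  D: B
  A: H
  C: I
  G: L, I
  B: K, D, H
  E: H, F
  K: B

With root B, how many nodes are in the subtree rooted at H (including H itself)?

9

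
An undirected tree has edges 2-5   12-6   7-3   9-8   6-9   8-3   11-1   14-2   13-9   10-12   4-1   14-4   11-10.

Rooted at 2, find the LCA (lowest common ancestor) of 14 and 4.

14

Ancestors of 14 (toward the root): 14, 2.
Ancestors of 4: 4, 14, 2.
The deepest node appearing in both lists is 14.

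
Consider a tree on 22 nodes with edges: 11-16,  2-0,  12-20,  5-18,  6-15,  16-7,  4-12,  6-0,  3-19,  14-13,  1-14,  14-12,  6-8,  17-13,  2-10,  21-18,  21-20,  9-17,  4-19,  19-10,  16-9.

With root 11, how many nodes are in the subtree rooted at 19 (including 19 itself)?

The subtree rooted at 19 contains: 19, 10, 3, 2, 0, 6, 15, 8 — 8 nodes.

8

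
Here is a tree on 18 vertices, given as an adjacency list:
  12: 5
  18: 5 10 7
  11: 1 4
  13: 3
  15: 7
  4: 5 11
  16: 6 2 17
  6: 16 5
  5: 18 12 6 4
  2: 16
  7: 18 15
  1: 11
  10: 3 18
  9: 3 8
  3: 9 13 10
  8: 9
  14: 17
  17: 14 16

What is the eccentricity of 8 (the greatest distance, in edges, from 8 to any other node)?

9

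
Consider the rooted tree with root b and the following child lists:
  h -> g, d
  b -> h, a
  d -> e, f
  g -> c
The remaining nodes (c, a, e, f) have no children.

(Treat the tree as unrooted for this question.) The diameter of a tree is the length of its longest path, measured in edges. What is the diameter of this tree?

A longest path is c – g – h – d – f, with 4 edges.

4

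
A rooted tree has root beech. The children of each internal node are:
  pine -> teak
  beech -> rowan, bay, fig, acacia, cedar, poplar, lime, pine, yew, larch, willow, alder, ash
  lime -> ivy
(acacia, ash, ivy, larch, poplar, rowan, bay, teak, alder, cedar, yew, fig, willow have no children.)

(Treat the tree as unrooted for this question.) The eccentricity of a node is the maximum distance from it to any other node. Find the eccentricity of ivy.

4

A farthest node from ivy is teak.
The path ivy – lime – beech – pine – teak has 4 edges.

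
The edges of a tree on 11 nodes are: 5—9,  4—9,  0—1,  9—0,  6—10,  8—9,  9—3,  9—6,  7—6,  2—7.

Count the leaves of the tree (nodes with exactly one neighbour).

Degree-1 nodes: 1, 2, 3, 4, 5, 8, 10 — 7 of them.

7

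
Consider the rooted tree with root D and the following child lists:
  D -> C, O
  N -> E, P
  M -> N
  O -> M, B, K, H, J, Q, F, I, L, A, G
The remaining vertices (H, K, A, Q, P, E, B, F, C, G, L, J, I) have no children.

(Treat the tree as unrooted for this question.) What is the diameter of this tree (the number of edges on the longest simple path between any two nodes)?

5

BFS from E reaches C last, at distance 5; BFS from C confirms no node is farther.
Path: E - N - M - O - D - C.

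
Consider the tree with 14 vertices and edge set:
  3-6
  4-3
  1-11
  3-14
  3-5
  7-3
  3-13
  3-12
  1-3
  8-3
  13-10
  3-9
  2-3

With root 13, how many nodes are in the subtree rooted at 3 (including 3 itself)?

12

Descendants of 3 (including itself): 3, 12, 4, 9, 7, 14, 5, 1, 6, 2, 8, 11. That's 12.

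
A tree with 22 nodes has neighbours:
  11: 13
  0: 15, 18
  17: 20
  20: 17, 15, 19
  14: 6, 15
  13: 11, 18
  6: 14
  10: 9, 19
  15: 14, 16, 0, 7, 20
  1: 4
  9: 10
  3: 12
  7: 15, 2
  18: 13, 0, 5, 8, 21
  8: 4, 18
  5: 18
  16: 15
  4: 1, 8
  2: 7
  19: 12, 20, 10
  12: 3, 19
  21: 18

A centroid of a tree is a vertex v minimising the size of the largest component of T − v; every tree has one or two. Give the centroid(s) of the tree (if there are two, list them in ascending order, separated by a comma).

Delete 15: the remaining components have sizes 9, 7, 2, 2, 1. Max 9 ≤ 11, so 15 is a centroid.
No neighbour of 15 does as well, so 15 is the unique centroid.

15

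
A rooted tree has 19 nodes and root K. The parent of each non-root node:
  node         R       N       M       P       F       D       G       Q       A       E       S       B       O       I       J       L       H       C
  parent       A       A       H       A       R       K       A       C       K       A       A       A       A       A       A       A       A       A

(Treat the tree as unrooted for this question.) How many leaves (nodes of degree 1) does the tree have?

Exactly 14 nodes have a single neighbour: B, D, E, F, G, I, J, L, M, N, O, P, Q, S.

14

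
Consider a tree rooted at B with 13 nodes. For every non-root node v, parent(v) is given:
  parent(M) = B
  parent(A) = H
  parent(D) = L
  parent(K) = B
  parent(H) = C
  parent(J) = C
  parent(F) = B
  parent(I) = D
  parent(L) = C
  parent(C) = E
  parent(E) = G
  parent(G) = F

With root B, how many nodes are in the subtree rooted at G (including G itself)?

9

Descendants of G (including itself): G, E, C, L, H, J, D, A, I. That's 9.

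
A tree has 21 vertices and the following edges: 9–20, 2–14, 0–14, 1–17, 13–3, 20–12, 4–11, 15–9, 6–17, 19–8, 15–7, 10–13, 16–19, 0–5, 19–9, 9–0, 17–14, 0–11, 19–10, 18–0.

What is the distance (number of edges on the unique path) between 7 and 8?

The path is 7 - 15 - 9 - 19 - 8, which has 4 edges.

4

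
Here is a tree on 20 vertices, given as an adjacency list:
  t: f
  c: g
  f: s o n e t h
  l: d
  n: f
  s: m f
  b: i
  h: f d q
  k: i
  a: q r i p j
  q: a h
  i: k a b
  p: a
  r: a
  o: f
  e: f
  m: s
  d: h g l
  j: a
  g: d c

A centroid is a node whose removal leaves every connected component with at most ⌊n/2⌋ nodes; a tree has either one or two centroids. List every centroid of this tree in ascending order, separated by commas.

h

Delete h: the remaining components have sizes 8, 7, 4. Max 8 ≤ 10, so h is a centroid.
Every other node leaves some component of size > 10, so the centroid is unique.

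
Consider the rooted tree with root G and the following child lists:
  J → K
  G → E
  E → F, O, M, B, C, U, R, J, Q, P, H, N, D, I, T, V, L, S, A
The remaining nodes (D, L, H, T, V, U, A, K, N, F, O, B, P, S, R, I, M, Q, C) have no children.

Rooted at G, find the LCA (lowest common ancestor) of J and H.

E

Path J→root: J E G; path H→root: H E G.
First common node: E.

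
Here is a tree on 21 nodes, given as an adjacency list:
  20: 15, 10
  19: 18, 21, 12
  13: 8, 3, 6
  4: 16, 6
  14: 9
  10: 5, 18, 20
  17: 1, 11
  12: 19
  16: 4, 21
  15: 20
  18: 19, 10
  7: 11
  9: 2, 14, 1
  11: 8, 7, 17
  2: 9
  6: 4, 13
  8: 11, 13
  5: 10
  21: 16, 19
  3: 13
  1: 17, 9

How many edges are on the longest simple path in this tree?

Starting from 14, a farthest node is 15 at distance 15.
One longest path: 14 – 9 – 1 – 17 – 11 – 8 – 13 – 6 – 4 – 16 – 21 – 19 – 18 – 10 – 20 – 15.
So the diameter is 15.

15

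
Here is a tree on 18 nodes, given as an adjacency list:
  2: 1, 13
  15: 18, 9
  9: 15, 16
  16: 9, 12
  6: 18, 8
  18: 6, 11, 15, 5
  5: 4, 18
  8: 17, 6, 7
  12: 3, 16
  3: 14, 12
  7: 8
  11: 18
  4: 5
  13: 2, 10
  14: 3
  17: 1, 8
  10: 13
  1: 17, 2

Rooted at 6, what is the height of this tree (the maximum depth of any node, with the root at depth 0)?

7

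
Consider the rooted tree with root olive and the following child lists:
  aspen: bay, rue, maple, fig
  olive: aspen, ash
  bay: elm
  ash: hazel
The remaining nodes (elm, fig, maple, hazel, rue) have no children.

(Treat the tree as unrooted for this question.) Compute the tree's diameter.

5

A longest path is elm – bay – aspen – olive – ash – hazel, with 5 edges.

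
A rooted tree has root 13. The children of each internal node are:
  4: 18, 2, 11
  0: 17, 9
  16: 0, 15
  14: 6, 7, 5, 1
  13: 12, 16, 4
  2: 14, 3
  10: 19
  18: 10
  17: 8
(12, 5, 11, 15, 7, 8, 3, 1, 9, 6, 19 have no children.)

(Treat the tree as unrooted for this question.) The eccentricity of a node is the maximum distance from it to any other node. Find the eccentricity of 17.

Distances from 17 peak at 7, attained at 1 (7, 5, 19, 6 also at distance 7).
17-0-16-13-4-2-14-1

7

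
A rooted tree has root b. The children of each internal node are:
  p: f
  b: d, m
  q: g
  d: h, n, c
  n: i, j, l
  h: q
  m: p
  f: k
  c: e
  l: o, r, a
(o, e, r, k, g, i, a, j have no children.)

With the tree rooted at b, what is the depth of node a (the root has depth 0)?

4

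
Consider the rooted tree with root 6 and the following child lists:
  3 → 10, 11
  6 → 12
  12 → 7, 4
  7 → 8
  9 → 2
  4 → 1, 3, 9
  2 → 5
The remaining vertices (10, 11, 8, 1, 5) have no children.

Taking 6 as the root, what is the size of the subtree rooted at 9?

3

9's subtree: {9, 2, 5}, size 3.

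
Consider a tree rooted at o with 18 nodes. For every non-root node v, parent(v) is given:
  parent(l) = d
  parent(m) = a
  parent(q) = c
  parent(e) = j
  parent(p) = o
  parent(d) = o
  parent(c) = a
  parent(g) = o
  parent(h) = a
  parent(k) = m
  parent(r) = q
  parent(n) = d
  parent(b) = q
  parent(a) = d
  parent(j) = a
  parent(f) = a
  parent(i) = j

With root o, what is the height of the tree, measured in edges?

The longest root-to-leaf path is o–d–a–c–q–b (5 edges).

5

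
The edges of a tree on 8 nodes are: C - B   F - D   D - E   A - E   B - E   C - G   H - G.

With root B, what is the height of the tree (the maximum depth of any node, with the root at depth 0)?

The longest root-to-leaf path is B – C – G – H (3 edges).

3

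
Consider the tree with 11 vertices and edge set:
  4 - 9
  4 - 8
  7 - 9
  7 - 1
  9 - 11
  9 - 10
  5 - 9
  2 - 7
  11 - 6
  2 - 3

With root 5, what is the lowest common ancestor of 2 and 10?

9

Path 2→root: 2 7 9 5; path 10→root: 10 9 5.
First common node: 9.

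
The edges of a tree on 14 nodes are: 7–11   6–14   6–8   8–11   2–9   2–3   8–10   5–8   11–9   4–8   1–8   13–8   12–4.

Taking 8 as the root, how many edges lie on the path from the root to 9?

2

8–11–9 — 2 edges.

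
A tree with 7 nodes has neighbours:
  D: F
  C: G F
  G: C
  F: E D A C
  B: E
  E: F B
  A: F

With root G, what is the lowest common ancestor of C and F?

Ancestors of C (toward the root): C, G.
Ancestors of F: F, C, G.
The deepest node appearing in both lists is C.

C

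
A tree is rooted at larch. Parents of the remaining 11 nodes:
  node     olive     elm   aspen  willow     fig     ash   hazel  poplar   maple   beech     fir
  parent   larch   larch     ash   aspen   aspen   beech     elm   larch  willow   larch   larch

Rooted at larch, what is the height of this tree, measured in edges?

5

The longest root-to-leaf path is larch-beech-ash-aspen-willow-maple (5 edges).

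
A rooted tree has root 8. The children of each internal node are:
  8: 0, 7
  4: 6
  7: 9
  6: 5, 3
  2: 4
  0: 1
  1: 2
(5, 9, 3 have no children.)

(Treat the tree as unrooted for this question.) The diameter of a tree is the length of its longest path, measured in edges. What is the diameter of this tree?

8

Starting from 9, a farthest node is 3 at distance 8.
One longest path: 9–7–8–0–1–2–4–6–3.
So the diameter is 8.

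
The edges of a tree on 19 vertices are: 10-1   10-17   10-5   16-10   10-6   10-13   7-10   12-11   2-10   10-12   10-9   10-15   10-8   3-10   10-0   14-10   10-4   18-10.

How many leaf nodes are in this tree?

Exactly 17 nodes have a single neighbour: 0, 1, 2, 3, 4, 5, 6, 7, 8, 9, 11, 13, 14, 15, 16, 17, 18.

17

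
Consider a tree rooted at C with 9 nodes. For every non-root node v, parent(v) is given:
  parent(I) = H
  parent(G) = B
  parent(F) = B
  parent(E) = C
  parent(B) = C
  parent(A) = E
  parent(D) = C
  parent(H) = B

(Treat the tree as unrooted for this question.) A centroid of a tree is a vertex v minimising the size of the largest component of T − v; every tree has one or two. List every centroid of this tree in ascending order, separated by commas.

Removing B splits the tree into components of sizes 4, 2, 1, 1; the largest is 4 ≤ ⌊9/2⌋ = 4.
No neighbour of B does as well, so B is the unique centroid.

B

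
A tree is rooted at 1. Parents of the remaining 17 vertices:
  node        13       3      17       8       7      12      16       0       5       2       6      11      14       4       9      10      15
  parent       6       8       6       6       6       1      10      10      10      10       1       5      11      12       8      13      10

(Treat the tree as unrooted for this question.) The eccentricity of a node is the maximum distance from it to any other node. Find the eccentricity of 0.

6

The node farthest from 0 is 4, via 0 – 10 – 13 – 6 – 1 – 12 – 4 — 6 edges.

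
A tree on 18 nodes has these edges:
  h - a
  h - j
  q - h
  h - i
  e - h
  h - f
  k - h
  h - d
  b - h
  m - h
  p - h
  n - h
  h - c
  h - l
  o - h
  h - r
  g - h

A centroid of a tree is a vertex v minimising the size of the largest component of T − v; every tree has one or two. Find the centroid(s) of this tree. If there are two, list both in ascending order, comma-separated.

h

Delete h: the remaining components have sizes 1, 1, 1, 1, 1, 1, 1, 1, 1, 1, 1, 1, 1, 1, 1, 1, 1. Max 1 ≤ 9, so h is a centroid.
Every other node leaves some component of size > 9, so the centroid is unique.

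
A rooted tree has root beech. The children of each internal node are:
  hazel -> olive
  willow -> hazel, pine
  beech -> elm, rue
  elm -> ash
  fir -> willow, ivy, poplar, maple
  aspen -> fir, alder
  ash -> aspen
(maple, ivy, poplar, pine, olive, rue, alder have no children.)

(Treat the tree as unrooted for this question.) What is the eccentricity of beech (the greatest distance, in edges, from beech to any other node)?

7

A farthest node from beech is olive.
The path beech – elm – ash – aspen – fir – willow – hazel – olive has 7 edges.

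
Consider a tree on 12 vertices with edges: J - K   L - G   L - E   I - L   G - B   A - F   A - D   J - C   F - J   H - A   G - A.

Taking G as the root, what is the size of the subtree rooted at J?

3

The subtree rooted at J contains: J, C, K — 3 nodes.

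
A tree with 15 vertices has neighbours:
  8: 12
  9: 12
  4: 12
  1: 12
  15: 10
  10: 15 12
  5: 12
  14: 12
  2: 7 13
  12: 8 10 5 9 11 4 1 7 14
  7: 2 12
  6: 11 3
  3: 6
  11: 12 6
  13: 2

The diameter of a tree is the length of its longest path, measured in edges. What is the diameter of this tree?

BFS from 13 reaches 3 last, at distance 6; BFS from 3 confirms no node is farther.
Path: 13 - 2 - 7 - 12 - 11 - 6 - 3.

6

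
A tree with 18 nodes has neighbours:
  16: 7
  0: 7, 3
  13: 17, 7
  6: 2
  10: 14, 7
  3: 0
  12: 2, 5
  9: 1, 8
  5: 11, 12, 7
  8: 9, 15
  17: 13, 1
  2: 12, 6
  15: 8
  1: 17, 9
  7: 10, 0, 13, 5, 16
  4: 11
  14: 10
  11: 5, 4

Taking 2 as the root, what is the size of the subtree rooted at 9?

3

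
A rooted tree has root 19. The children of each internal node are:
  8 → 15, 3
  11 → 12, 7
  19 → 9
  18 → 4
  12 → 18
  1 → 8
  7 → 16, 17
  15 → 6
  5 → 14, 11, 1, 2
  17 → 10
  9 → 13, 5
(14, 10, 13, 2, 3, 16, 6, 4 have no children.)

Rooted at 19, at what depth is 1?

3

19 → 9 → 5 → 1 — 3 edges.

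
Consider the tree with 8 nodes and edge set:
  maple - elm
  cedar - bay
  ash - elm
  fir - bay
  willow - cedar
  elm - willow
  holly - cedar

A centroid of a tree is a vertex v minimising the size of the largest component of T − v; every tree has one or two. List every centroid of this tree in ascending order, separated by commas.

Removing willow splits the tree into components of sizes 4, 3; the largest is 4 ≤ ⌊8/2⌋ = 4.
cedar is adjacent to willow and is also a centroid (the largest component after removing it is likewise 4).

cedar, willow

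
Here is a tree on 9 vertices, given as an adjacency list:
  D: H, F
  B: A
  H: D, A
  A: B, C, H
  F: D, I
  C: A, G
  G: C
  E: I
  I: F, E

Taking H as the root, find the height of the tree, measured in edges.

The longest root-to-leaf path is H – D – F – I – E (4 edges).

4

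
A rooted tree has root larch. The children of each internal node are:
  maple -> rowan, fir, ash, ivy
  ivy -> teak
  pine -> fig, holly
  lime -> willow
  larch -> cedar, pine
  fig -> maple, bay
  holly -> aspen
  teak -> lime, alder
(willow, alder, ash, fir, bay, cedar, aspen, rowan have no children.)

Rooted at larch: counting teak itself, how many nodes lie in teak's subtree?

4

teak's subtree: {teak, alder, lime, willow}, size 4.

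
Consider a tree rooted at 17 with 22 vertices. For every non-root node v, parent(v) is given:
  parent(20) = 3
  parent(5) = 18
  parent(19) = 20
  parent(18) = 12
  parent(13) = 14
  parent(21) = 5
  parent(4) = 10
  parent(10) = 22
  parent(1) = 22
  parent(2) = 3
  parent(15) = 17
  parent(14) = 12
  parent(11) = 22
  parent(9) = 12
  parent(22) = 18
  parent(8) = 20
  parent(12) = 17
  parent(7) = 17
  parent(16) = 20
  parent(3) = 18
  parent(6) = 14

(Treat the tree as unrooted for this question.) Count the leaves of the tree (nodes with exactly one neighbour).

13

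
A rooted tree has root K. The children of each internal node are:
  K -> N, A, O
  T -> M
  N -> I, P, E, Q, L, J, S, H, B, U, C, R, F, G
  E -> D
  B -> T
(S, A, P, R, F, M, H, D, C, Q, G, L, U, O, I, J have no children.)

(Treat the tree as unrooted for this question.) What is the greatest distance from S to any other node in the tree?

4

A farthest node from S is M.
The path S – N – B – T – M has 4 edges.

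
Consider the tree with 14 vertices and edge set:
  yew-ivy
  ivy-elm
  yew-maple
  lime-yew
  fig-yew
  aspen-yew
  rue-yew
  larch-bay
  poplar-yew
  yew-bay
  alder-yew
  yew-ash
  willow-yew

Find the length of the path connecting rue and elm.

rue–yew–ivy–elm: 3 edges.

3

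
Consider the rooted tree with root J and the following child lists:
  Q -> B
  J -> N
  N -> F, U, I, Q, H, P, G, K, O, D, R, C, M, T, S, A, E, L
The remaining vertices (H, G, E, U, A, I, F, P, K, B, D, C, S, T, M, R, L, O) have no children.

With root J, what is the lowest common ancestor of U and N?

U's ancestor chain is U, N, J and N's is N, J; they first meet at N.

N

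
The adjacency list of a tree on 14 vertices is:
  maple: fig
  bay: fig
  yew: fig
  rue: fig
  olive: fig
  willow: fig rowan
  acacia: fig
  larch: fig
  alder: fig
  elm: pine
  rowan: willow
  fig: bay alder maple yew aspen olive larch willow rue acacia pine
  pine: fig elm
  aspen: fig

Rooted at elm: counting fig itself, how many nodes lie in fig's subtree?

Descendants of fig (including itself): fig, acacia, aspen, rue, larch, olive, willow, alder, bay, yew, maple, rowan. That's 12.

12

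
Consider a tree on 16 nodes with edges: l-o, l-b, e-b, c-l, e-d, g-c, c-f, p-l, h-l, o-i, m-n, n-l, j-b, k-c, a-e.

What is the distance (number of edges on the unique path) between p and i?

Walking from p: p–l–o–i. Length 3.

3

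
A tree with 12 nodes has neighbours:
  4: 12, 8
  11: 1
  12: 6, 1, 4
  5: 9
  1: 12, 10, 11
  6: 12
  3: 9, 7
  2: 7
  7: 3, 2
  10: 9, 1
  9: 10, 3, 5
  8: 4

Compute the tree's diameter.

A longest path is 2 - 7 - 3 - 9 - 10 - 1 - 12 - 4 - 8, with 8 edges.

8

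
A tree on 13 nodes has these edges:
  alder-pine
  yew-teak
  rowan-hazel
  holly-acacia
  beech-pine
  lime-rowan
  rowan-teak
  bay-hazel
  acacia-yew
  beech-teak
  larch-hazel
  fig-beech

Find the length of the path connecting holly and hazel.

5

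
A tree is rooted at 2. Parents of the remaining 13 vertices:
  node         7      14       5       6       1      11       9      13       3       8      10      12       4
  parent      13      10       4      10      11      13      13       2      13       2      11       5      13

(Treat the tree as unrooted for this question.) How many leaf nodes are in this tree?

Degree-1 nodes: 1, 3, 6, 7, 8, 9, 12, 14 — 8 of them.

8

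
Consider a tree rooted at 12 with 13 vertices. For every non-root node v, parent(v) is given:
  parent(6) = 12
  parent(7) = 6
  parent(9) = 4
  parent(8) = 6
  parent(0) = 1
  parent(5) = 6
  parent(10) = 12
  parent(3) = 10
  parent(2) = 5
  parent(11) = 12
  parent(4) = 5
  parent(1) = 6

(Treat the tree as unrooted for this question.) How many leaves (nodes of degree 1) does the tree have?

Exactly 7 nodes have a single neighbour: 0, 2, 3, 7, 8, 9, 11.

7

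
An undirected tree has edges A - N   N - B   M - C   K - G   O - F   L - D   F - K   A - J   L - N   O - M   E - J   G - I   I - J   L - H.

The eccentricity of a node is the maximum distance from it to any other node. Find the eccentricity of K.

A farthest node from K is H (D also at distance 7).
The path K–G–I–J–A–N–L–H has 7 edges.

7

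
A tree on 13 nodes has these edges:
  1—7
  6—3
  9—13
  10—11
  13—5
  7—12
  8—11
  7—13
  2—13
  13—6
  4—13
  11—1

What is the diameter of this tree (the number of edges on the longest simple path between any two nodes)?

BFS from 8 reaches 3 last, at distance 6; BFS from 3 confirms no node is farther.
Path: 8–11–1–7–13–6–3.

6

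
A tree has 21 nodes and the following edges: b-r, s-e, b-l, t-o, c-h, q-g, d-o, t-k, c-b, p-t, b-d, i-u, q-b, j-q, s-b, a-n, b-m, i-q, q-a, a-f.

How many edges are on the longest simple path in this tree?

A longest path is u - i - q - b - d - o - t - k, with 7 edges.

7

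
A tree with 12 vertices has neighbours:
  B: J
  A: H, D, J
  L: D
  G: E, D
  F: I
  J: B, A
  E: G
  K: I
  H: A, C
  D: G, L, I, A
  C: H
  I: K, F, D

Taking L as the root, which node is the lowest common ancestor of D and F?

D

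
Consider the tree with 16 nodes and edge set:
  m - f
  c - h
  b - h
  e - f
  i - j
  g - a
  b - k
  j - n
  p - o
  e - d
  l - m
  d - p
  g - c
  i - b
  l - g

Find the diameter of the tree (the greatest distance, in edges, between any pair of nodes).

BFS from n reaches o last, at distance 13; BFS from o confirms no node is farther.
Path: n – j – i – b – h – c – g – l – m – f – e – d – p – o.

13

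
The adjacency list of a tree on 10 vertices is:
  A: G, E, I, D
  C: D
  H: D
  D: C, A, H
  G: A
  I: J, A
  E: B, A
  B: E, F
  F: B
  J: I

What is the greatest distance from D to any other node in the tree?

A farthest node from D is F.
The path D – A – E – B – F has 4 edges.

4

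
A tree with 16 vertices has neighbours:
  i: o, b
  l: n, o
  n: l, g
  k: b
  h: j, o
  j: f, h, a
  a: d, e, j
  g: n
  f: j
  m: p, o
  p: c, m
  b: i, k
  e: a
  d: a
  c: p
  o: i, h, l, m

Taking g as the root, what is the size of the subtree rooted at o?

o's subtree: {o, h, i, m, j, b, p, a, f, k, c, e, d}, size 13.

13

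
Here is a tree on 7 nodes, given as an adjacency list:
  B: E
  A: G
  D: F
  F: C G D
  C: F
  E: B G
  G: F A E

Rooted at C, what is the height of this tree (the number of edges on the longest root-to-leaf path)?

B sits deepest: C – F – G – E – B — 4 edges from the root.

4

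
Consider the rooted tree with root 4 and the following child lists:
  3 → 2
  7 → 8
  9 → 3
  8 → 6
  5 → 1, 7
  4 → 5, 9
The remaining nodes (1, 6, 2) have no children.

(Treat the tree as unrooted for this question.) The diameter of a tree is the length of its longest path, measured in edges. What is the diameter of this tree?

BFS from 2 reaches 6 last, at distance 7; BFS from 6 confirms no node is farther.
Path: 2 - 3 - 9 - 4 - 5 - 7 - 8 - 6.

7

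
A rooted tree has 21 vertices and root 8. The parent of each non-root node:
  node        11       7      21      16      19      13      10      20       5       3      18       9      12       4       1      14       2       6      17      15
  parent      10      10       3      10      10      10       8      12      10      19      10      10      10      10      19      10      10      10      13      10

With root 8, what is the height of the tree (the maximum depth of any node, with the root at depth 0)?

A deepest node is 21, reached by 8 – 10 – 19 – 3 – 21.
That path has 4 edges, so the height is 4.

4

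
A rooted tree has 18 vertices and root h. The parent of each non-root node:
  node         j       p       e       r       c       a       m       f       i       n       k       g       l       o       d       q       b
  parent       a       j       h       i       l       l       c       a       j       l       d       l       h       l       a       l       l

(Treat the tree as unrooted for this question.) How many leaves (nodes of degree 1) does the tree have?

11

Exactly 11 nodes have a single neighbour: b, e, f, g, k, m, n, o, p, q, r.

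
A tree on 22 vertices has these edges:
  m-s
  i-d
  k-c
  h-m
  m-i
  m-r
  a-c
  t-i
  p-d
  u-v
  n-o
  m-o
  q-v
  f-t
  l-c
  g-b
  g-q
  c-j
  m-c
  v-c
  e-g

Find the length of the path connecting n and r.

3

Walking from n: n–o–m–r. Length 3.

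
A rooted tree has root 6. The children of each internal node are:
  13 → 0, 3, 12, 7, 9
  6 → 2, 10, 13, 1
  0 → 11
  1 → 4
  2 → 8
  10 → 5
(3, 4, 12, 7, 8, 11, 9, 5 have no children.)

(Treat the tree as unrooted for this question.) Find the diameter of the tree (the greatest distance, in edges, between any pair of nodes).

Starting from 4, a farthest node is 11 at distance 5.
One longest path: 4–1–6–13–0–11.
So the diameter is 5.

5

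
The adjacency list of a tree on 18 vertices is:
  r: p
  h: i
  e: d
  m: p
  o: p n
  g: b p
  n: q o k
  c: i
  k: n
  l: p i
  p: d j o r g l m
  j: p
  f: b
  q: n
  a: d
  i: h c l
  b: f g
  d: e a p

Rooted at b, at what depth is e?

4

Climbing from e to the root: e–d–p–g–b. That's 4 steps.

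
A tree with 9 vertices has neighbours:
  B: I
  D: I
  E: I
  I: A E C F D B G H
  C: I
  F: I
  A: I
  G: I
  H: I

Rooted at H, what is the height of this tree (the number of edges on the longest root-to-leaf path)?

A deepest node is G, reached by H-I-G.
That path has 2 edges, so the height is 2.

2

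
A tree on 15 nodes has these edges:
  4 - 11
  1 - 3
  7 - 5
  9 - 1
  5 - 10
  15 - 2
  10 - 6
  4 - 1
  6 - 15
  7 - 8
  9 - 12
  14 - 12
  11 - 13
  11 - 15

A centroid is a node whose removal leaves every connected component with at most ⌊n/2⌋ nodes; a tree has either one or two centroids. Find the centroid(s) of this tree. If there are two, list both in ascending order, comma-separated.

11

Removing 11 splits the tree into components of sizes 7, 6, 1; the largest is 7 ≤ ⌊15/2⌋ = 7.
Every other node leaves some component of size > 7, so the centroid is unique.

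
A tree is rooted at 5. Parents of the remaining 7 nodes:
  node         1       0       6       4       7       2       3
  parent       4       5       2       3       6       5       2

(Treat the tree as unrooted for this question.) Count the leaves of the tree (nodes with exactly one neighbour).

3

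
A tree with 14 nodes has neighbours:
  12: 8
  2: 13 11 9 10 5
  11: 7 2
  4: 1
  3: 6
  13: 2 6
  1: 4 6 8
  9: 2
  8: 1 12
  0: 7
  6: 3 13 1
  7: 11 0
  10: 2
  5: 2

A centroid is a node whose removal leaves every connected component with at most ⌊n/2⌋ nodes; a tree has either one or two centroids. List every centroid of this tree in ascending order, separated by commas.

If 2 is removed the pieces have sizes 7, 3, 1, 1, 1, all ≤ ⌊14/2⌋ = 7.
13 is adjacent to 2 and is also a centroid (the largest component after removing it is likewise 7).

2, 13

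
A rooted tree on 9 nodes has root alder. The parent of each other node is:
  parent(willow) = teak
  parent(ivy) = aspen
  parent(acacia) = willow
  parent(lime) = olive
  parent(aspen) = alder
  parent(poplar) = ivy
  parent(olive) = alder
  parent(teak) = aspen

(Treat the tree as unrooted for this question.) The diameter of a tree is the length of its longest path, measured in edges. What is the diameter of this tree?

BFS from lime reaches acacia last, at distance 6; BFS from acacia confirms no node is farther.
Path: lime - olive - alder - aspen - teak - willow - acacia.

6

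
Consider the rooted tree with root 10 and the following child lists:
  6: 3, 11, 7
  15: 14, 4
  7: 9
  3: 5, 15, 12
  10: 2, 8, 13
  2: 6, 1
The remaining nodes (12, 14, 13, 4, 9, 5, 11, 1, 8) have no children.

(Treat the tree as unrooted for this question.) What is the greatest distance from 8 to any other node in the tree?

6

Distances from 8 peak at 6, attained at 14 (4 also at distance 6).
8–10–2–6–3–15–14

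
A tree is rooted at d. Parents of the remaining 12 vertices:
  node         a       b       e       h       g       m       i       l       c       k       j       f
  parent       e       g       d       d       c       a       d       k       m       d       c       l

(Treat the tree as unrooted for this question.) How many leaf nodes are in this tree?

5

Exactly 5 nodes have a single neighbour: b, f, h, i, j.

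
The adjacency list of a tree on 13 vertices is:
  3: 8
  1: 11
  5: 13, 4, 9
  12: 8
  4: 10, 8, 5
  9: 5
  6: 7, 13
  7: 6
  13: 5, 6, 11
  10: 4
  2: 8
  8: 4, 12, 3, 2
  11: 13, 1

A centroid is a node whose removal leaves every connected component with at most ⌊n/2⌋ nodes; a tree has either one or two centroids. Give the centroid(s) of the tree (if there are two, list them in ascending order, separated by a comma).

5

Delete 5: the remaining components have sizes 6, 5, 1. Max 6 ≤ 6, so 5 is a centroid.
Every other node leaves some component of size > 6, so the centroid is unique.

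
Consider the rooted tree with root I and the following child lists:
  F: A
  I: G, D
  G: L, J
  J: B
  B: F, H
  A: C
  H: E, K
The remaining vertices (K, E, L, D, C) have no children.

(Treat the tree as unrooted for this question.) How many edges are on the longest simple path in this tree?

Starting from D, a farthest node is C at distance 7.
One longest path: D–I–G–J–B–F–A–C.
So the diameter is 7.

7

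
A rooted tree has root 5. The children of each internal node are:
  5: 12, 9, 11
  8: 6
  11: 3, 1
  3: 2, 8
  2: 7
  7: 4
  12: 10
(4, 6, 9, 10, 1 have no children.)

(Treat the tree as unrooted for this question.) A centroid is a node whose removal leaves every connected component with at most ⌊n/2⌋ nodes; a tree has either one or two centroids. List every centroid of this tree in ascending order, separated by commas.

If 11 is removed the pieces have sizes 6, 4, 1, all ≤ ⌊12/2⌋ = 6.
Its neighbour 3 also leaves a largest component of size 6, so both are centroids.

3, 11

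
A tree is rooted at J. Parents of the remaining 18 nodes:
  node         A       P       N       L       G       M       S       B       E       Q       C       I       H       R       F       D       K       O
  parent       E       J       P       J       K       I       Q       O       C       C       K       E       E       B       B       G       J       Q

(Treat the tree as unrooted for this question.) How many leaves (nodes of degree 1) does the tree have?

9

Exactly 9 nodes have a single neighbour: A, D, F, H, L, M, N, R, S.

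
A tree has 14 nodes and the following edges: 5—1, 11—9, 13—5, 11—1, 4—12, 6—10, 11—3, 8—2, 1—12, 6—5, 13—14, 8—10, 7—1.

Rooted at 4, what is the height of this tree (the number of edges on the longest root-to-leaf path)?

7

The longest root-to-leaf path is 4–12–1–5–6–10–8–2 (7 edges).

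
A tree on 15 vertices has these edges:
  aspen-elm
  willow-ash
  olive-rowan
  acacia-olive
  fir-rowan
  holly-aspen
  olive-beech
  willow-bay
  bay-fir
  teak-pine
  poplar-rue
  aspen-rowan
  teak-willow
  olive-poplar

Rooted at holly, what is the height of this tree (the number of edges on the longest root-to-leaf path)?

7

The longest root-to-leaf path is holly → aspen → rowan → fir → bay → willow → teak → pine (7 edges).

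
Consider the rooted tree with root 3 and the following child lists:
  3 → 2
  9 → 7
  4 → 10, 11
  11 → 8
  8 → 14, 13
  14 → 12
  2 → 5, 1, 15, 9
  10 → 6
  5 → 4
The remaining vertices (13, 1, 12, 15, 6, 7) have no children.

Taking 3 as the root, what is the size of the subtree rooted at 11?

11's subtree: {11, 8, 14, 13, 12}, size 5.

5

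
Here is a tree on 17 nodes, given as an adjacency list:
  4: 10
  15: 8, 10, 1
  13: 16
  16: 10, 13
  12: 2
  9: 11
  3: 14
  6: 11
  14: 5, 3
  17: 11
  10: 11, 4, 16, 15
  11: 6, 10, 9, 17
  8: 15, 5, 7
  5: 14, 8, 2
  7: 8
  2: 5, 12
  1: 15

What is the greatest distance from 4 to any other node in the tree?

A farthest node from 4 is 12 (3 also at distance 6).
The path 4 – 10 – 15 – 8 – 5 – 2 – 12 has 6 edges.

6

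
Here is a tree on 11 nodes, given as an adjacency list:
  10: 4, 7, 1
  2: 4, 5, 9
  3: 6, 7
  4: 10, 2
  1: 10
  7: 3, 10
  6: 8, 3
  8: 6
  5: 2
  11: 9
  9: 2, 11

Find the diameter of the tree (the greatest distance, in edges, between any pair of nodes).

BFS from 8 reaches 11 last, at distance 8; BFS from 11 confirms no node is farther.
Path: 8 – 6 – 3 – 7 – 10 – 4 – 2 – 9 – 11.

8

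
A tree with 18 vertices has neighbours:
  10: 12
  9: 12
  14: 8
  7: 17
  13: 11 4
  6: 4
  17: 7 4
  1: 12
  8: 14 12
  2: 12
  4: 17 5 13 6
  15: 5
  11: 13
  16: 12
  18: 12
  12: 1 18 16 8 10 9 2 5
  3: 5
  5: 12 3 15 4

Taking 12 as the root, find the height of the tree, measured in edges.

7 sits deepest: 12-5-4-17-7 — 4 edges from the root.

4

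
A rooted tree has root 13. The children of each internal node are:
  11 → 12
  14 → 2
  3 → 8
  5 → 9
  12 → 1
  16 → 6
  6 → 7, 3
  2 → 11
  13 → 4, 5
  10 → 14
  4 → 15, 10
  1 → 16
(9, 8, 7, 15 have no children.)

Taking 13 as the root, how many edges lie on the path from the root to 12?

6

Path from 13 to 12: 13 → 4 → 10 → 14 → 2 → 11 → 12, which has 6 edges.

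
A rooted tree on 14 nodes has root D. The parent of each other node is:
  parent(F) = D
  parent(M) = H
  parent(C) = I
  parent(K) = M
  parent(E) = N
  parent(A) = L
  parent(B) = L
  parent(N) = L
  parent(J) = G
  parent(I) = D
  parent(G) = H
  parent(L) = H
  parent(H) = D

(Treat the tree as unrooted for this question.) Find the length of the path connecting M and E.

4

The path is M – H – L – N – E, which has 4 edges.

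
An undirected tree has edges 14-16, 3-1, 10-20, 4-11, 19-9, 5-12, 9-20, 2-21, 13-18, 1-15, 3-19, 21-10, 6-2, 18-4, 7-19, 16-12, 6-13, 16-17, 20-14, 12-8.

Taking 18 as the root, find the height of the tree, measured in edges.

A deepest node is 15, reached by 18 → 13 → 6 → 2 → 21 → 10 → 20 → 9 → 19 → 3 → 1 → 15.
That path has 11 edges, so the height is 11.

11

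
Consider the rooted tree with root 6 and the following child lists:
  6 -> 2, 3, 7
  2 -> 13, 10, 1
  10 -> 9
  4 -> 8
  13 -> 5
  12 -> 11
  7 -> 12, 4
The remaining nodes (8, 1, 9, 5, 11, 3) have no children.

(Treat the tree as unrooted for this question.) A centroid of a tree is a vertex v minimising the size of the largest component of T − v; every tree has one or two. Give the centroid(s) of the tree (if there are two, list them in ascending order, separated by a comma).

Removing 6 splits the tree into components of sizes 6, 5, 1; the largest is 6 ≤ ⌊13/2⌋ = 6.
Every other node leaves some component of size > 6, so the centroid is unique.

6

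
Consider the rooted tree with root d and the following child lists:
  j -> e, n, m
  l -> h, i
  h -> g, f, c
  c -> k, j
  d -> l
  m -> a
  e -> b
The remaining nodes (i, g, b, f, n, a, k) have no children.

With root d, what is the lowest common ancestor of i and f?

l

Path i→root: i l d; path f→root: f h l d.
First common node: l.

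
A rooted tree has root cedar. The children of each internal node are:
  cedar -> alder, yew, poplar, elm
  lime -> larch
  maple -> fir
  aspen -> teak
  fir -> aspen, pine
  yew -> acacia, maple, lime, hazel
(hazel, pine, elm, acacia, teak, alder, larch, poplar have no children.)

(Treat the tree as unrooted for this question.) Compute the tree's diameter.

A longest path is teak–aspen–fir–maple–yew–cedar–elm, with 6 edges.

6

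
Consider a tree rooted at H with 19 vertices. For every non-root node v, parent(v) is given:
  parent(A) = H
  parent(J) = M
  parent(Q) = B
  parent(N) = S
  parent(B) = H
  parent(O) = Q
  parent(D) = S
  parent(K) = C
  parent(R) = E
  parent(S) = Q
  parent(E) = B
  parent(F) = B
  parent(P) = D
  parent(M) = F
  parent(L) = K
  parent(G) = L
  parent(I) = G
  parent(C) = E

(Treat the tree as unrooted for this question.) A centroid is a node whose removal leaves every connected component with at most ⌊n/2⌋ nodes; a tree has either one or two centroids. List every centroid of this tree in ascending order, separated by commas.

B

Removing B splits the tree into components of sizes 7, 6, 3, 2; the largest is 7 ≤ ⌊19/2⌋ = 9.
No neighbour of B does as well, so B is the unique centroid.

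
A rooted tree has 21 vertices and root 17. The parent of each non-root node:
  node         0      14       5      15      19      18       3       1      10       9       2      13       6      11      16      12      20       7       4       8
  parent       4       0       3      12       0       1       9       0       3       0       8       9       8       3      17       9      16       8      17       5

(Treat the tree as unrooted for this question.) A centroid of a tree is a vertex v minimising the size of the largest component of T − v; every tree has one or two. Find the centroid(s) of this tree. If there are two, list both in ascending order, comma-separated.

9

If 9 is removed the pieces have sizes 9, 8, 2, 1, all ≤ ⌊21/2⌋ = 10.
Every other node leaves some component of size > 10, so the centroid is unique.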